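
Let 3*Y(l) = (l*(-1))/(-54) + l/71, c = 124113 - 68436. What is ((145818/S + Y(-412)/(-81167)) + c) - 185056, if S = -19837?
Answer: -1198084140782274347/9259741339029 ≈ -1.2939e+5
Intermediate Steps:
c = 55677
Y(l) = 125*l/11502 (Y(l) = ((l*(-1))/(-54) + l/71)/3 = (-l*(-1/54) + l*(1/71))/3 = (l/54 + l/71)/3 = (125*l/3834)/3 = 125*l/11502)
((145818/S + Y(-412)/(-81167)) + c) - 185056 = ((145818/(-19837) + ((125/11502)*(-412))/(-81167)) + 55677) - 185056 = ((145818*(-1/19837) - 25750/5751*(-1/81167)) + 55677) - 185056 = ((-145818/19837 + 25750/466791417) + 55677) - 185056 = (-68066080041356/9259741339029 + 55677) - 185056 = 515486552453076277/9259741339029 - 185056 = -1198084140782274347/9259741339029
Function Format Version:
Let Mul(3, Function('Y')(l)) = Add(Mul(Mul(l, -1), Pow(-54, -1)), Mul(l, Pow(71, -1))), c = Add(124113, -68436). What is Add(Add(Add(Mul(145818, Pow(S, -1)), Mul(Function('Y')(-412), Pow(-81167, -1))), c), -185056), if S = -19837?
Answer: Rational(-1198084140782274347, 9259741339029) ≈ -1.2939e+5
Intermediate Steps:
c = 55677
Function('Y')(l) = Mul(Rational(125, 11502), l) (Function('Y')(l) = Mul(Rational(1, 3), Add(Mul(Mul(l, -1), Pow(-54, -1)), Mul(l, Pow(71, -1)))) = Mul(Rational(1, 3), Add(Mul(Mul(-1, l), Rational(-1, 54)), Mul(l, Rational(1, 71)))) = Mul(Rational(1, 3), Add(Mul(Rational(1, 54), l), Mul(Rational(1, 71), l))) = Mul(Rational(1, 3), Mul(Rational(125, 3834), l)) = Mul(Rational(125, 11502), l))
Add(Add(Add(Mul(145818, Pow(S, -1)), Mul(Function('Y')(-412), Pow(-81167, -1))), c), -185056) = Add(Add(Add(Mul(145818, Pow(-19837, -1)), Mul(Mul(Rational(125, 11502), -412), Pow(-81167, -1))), 55677), -185056) = Add(Add(Add(Mul(145818, Rational(-1, 19837)), Mul(Rational(-25750, 5751), Rational(-1, 81167))), 55677), -185056) = Add(Add(Add(Rational(-145818, 19837), Rational(25750, 466791417)), 55677), -185056) = Add(Add(Rational(-68066080041356, 9259741339029), 55677), -185056) = Add(Rational(515486552453076277, 9259741339029), -185056) = Rational(-1198084140782274347, 9259741339029)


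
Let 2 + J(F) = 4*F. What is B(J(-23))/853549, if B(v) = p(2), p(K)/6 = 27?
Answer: 162/853549 ≈ 0.00018980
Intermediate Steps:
p(K) = 162 (p(K) = 6*27 = 162)
J(F) = -2 + 4*F
B(v) = 162
B(J(-23))/853549 = 162/853549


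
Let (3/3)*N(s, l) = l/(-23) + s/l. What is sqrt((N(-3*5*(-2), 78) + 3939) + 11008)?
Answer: sqrt(1336007946)/299 ≈ 122.25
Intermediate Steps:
N(s, l) = -l/23 + s/l (N(s, l) = l/(-23) + s/l = l*(-1/23) + s/l = -l/23 + s/l)
sqrt((N(-3*5*(-2), 78) + 3939) + 11008) = sqrt(((-1/23*78 + (-3*5*(-2))/78) + 3939) + 11008) = sqrt(((-78/23 - 15*(-2)*(1/78)) + 3939) + 11008) = sqrt(((-78/23 + 30*(1/78)) + 3939) + 11008) = sqrt(((-78/23 + 5/13) + 3939) + 11008) = sqrt((-899/299 + 3939) + 11008) = sqrt(1176862/299 + 11008) = sqrt(4468254/299) = sqrt(1336007946)/299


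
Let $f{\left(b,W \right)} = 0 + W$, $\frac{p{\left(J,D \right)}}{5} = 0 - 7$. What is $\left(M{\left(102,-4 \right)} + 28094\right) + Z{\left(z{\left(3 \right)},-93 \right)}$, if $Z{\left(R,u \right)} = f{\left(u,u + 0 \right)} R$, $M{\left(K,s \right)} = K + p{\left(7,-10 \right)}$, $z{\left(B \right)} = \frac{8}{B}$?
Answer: $27913$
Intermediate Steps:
$p{\left(J,D \right)} = -35$ ($p{\left(J,D \right)} = 5 \left(0 - 7\right) = 5 \left(-7\right) = -35$)
$M{\left(K,s \right)} = -35 + K$ ($M{\left(K,s \right)} = K - 35 = -35 + K$)
$f{\left(b,W \right)} = W$
$Z{\left(R,u \right)} = R u$ ($Z{\left(R,u \right)} = \left(u + 0\right) R = u R = R u$)
$\left(M{\left(102,-4 \right)} + 28094\right) + Z{\left(z{\left(3 \right)},-93 \right)} = \left(\left(-35 + 102\right) + 28094\right) + \frac{8}{3} \left(-93\right) = \left(67 + 28094\right) + 8 \cdot \frac{1}{3} \left(-93\right) = 28161 + \frac{8}{3} \left(-93\right) = 28161 - 248 = 27913$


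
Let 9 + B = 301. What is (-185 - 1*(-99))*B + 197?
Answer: -24915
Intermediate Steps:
B = 292 (B = -9 + 301 = 292)
(-185 - 1*(-99))*B + 197 = (-185 - 1*(-99))*292 + 197 = (-185 + 99)*292 + 197 = -86*292 + 197 = -25112 + 197 = -24915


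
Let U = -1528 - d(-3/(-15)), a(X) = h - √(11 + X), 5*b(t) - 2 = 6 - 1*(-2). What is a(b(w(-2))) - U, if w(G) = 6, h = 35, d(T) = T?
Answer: 7816/5 - √13 ≈ 1559.6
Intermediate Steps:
b(t) = 2 (b(t) = ⅖ + (6 - 1*(-2))/5 = ⅖ + (6 + 2)/5 = ⅖ + (⅕)*8 = ⅖ + 8/5 = 2)
a(X) = 35 - √(11 + X)
U = -7641/5 (U = -1528 - (-3)/(-15) = -1528 - (-3)*(-1)/15 = -1528 - 1*⅕ = -1528 - ⅕ = -7641/5 ≈ -1528.2)
a(b(w(-2))) - U = (35 - √(11 + 2)) - 1*(-7641/5) = (35 - √13) + 7641/5 = 7816/5 - √13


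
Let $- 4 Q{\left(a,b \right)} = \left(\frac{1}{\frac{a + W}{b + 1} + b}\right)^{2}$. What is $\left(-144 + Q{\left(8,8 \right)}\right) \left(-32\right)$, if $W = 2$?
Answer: $\frac{7746210}{1681} \approx 4608.1$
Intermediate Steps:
$Q{\left(a,b \right)} = - \frac{1}{4 \left(b + \frac{2 + a}{1 + b}\right)^{2}}$ ($Q{\left(a,b \right)} = - \frac{\left(\frac{1}{\frac{a + 2}{b + 1} + b}\right)^{2}}{4} = - \frac{\left(\frac{1}{\frac{2 + a}{1 + b} + b}\right)^{2}}{4} = - \frac{\left(\frac{1}{b + \frac{2 + a}{1 + b}}\right)^{2}}{4} = - \frac{1}{4 \left(b + \frac{2 + a}{1 + b}\right)^{2}}$)
$\left(-144 + Q{\left(8,8 \right)}\right) \left(-32\right) = \left(-144 - \frac{\left(1 + 8\right)^{2}}{4 \left(2 + 8 + 8 + 8^{2}\right)^{2}}\right) \left(-32\right) = \left(-144 - \frac{9^{2}}{4 \left(2 + 8 + 8 + 64\right)^{2}}\right) \left(-32\right) = \left(-144 - \frac{81}{4 \cdot 6724}\right) \left(-32\right) = \left(-144 - \frac{81}{4} \cdot \frac{1}{6724}\right) \left(-32\right) = \left(-144 - \frac{81}{26896}\right) \left(-32\right) = \left(- \frac{3873105}{26896}\right) \left(-32\right) = \frac{7746210}{1681}$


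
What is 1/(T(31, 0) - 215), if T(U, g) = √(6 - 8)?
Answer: -215/46227 - I*√2/46227 ≈ -0.004651 - 3.0593e-5*I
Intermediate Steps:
T(U, g) = I*√2 (T(U, g) = √(-2) = I*√2)
1/(T(31, 0) - 215) = 1/(I*√2 - 215) = 1/(-215 + I*√2)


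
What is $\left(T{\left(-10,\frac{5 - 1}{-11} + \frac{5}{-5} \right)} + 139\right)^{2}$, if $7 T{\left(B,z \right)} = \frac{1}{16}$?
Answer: $\frac{242393761}{12544} \approx 19323.0$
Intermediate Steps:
$T{\left(B,z \right)} = \frac{1}{112}$ ($T{\left(B,z \right)} = \frac{1}{7 \cdot 16} = \frac{1}{7} \cdot \frac{1}{16} = \frac{1}{112}$)
$\left(T{\left(-10,\frac{5 - 1}{-11} + \frac{5}{-5} \right)} + 139\right)^{2} = \left(\frac{1}{112} + 139\right)^{2} = \left(\frac{15569}{112}\right)^{2} = \frac{242393761}{12544}$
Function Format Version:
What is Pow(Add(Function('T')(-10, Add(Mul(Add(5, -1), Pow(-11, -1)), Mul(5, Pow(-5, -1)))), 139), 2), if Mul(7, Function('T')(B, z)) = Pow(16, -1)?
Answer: Rational(242393761, 12544) ≈ 19323.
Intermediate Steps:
Function('T')(B, z) = Rational(1, 112) (Function('T')(B, z) = Mul(Rational(1, 7), Pow(16, -1)) = Mul(Rational(1, 7), Rational(1, 16)) = Rational(1, 112))
Pow(Add(Function('T')(-10, Add(Mul(Add(5, -1), Pow(-11, -1)), Mul(5, Pow(-5, -1)))), 139), 2) = Pow(Add(Rational(1, 112), 139), 2) = Pow(Rational(15569, 112), 2) = Rational(242393761, 12544)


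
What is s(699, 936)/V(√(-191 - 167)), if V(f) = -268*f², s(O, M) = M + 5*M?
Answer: 702/11993 ≈ 0.058534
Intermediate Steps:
s(O, M) = 6*M
s(699, 936)/V(√(-191 - 167)) = (6*936)/((-268*(√(-191 - 167))²)) = 5616/((-268*(√(-358))²)) = 5616/((-268*(I*√358)²)) = 5616/((-268*(-358))) = 5616/95944 = 5616*(1/95944) = 702/11993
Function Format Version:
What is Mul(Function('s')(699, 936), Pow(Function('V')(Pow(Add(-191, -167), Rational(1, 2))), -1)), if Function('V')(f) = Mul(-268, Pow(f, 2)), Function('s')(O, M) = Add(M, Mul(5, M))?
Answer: Rational(702, 11993) ≈ 0.058534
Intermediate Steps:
Function('s')(O, M) = Mul(6, M)
Mul(Function('s')(699, 936), Pow(Function('V')(Pow(Add(-191, -167), Rational(1, 2))), -1)) = Mul(Mul(6, 936), Pow(Mul(-268, Pow(Pow(Add(-191, -167), Rational(1, 2)), 2)), -1)) = Mul(5616, Pow(Mul(-268, Pow(Pow(-358, Rational(1, 2)), 2)), -1)) = Mul(5616, Pow(Mul(-268, Pow(Mul(I, Pow(358, Rational(1, 2))), 2)), -1)) = Mul(5616, Pow(Mul(-268, -358), -1)) = Mul(5616, Pow(95944, -1)) = Mul(5616, Rational(1, 95944)) = Rational(702, 11993)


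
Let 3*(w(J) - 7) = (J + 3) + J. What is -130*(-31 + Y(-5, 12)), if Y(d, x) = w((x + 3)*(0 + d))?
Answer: 9490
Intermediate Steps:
w(J) = 8 + 2*J/3 (w(J) = 7 + ((J + 3) + J)/3 = 7 + ((3 + J) + J)/3 = 7 + (3 + 2*J)/3 = 7 + (1 + 2*J/3) = 8 + 2*J/3)
Y(d, x) = 8 + 2*d*(3 + x)/3 (Y(d, x) = 8 + 2*((x + 3)*(0 + d))/3 = 8 + 2*((3 + x)*d)/3 = 8 + 2*(d*(3 + x))/3 = 8 + 2*d*(3 + x)/3)
-130*(-31 + Y(-5, 12)) = -130*(-31 + (8 + (2/3)*(-5)*(3 + 12))) = -130*(-31 + (8 + (2/3)*(-5)*15)) = -130*(-31 + (8 - 50)) = -130*(-31 - 42) = -130*(-73) = 9490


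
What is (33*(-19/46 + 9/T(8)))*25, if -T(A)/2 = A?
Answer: -296175/368 ≈ -804.82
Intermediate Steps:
T(A) = -2*A
(33*(-19/46 + 9/T(8)))*25 = (33*(-19/46 + 9/((-2*8))))*25 = (33*(-19*1/46 + 9/(-16)))*25 = (33*(-19/46 + 9*(-1/16)))*25 = (33*(-19/46 - 9/16))*25 = (33*(-359/368))*25 = -11847/368*25 = -296175/368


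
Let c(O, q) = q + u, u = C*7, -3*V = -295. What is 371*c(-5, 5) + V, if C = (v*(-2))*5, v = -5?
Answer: 395410/3 ≈ 1.3180e+5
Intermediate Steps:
C = 50 (C = -5*(-2)*5 = 10*5 = 50)
V = 295/3 (V = -⅓*(-295) = 295/3 ≈ 98.333)
u = 350 (u = 50*7 = 350)
c(O, q) = 350 + q (c(O, q) = q + 350 = 350 + q)
371*c(-5, 5) + V = 371*(350 + 5) + 295/3 = 371*355 + 295/3 = 131705 + 295/3 = 395410/3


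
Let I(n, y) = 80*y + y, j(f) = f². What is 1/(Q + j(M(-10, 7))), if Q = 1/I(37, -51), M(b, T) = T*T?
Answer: 4131/9918530 ≈ 0.00041649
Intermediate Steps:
M(b, T) = T²
I(n, y) = 81*y
Q = -1/4131 (Q = 1/(81*(-51)) = 1/(-4131) = -1/4131 ≈ -0.00024207)
1/(Q + j(M(-10, 7))) = 1/(-1/4131 + (7²)²) = 1/(-1/4131 + 49²) = 1/(-1/4131 + 2401) = 1/(9918530/4131) = 4131/9918530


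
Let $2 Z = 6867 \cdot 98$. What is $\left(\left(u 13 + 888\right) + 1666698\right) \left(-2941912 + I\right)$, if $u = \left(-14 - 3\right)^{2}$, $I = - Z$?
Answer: $-5479322534485$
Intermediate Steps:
$Z = 336483$ ($Z = \frac{6867 \cdot 98}{2} = \frac{1}{2} \cdot 672966 = 336483$)
$I = -336483$ ($I = \left(-1\right) 336483 = -336483$)
$u = 289$ ($u = \left(-17\right)^{2} = 289$)
$\left(\left(u 13 + 888\right) + 1666698\right) \left(-2941912 + I\right) = \left(\left(289 \cdot 13 + 888\right) + 1666698\right) \left(-2941912 - 336483\right) = \left(\left(3757 + 888\right) + 1666698\right) \left(-3278395\right) = \left(4645 + 1666698\right) \left(-3278395\right) = 1671343 \left(-3278395\right) = -5479322534485$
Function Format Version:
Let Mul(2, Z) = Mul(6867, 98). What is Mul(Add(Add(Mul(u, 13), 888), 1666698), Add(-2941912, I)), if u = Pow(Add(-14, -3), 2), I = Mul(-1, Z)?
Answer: -5479322534485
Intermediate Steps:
Z = 336483 (Z = Mul(Rational(1, 2), Mul(6867, 98)) = Mul(Rational(1, 2), 672966) = 336483)
I = -336483 (I = Mul(-1, 336483) = -336483)
u = 289 (u = Pow(-17, 2) = 289)
Mul(Add(Add(Mul(u, 13), 888), 1666698), Add(-2941912, I)) = Mul(Add(Add(Mul(289, 13), 888), 1666698), Add(-2941912, -336483)) = Mul(Add(Add(3757, 888), 1666698), -3278395) = Mul(Add(4645, 1666698), -3278395) = Mul(1671343, -3278395) = -5479322534485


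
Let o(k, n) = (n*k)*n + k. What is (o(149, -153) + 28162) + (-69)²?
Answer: 3521013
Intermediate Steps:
o(k, n) = k + k*n² (o(k, n) = (k*n)*n + k = k*n² + k = k + k*n²)
(o(149, -153) + 28162) + (-69)² = (149*(1 + (-153)²) + 28162) + (-69)² = (149*(1 + 23409) + 28162) + 4761 = (149*23410 + 28162) + 4761 = (3488090 + 28162) + 4761 = 3516252 + 4761 = 3521013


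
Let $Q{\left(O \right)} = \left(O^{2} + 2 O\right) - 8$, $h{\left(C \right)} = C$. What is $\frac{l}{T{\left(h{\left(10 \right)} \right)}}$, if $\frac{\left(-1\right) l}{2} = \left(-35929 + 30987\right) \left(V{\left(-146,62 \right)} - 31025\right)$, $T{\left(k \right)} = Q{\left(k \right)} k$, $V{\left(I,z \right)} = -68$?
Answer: $- \frac{10975829}{40} \approx -2.744 \cdot 10^{5}$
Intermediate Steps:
$Q{\left(O \right)} = -8 + O^{2} + 2 O$
$T{\left(k \right)} = k \left(-8 + k^{2} + 2 k\right)$ ($T{\left(k \right)} = \left(-8 + k^{2} + 2 k\right) k = k \left(-8 + k^{2} + 2 k\right)$)
$l = -307323212$ ($l = - 2 \left(-35929 + 30987\right) \left(-68 - 31025\right) = - 2 \left(\left(-4942\right) \left(-31093\right)\right) = \left(-2\right) 153661606 = -307323212$)
$\frac{l}{T{\left(h{\left(10 \right)} \right)}} = - \frac{307323212}{10 \left(-8 + 10^{2} + 2 \cdot 10\right)} = - \frac{307323212}{10 \left(-8 + 100 + 20\right)} = - \frac{307323212}{10 \cdot 112} = - \frac{307323212}{1120} = \left(-307323212\right) \frac{1}{1120} = - \frac{10975829}{40}$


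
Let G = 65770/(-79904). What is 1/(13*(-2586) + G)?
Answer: -39952/1343139221 ≈ -2.9745e-5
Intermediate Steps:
G = -32885/39952 (G = 65770*(-1/79904) = -32885/39952 ≈ -0.82311)
1/(13*(-2586) + G) = 1/(13*(-2586) - 32885/39952) = 1/(-33618 - 32885/39952) = 1/(-1343139221/39952) = -39952/1343139221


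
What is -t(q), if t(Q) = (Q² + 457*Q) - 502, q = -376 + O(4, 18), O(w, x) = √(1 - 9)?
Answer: 30966 + 590*I*√2 ≈ 30966.0 + 834.39*I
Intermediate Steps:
O(w, x) = 2*I*√2 (O(w, x) = √(-8) = 2*I*√2)
q = -376 + 2*I*√2 ≈ -376.0 + 2.8284*I
t(Q) = -502 + Q² + 457*Q
-t(q) = -(-502 + (-376 + 2*I*√2)² + 457*(-376 + 2*I*√2)) = -(-502 + (-376 + 2*I*√2)² + (-171832 + 914*I*√2)) = -(-172334 + (-376 + 2*I*√2)² + 914*I*√2) = 172334 - (-376 + 2*I*√2)² - 914*I*√2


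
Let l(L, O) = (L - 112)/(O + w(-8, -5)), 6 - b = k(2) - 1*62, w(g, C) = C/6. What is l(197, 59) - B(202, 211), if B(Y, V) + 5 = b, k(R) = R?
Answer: -20779/349 ≈ -59.539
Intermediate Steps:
w(g, C) = C/6 (w(g, C) = C*(⅙) = C/6)
b = 66 (b = 6 - (2 - 1*62) = 6 - (2 - 62) = 6 - 1*(-60) = 6 + 60 = 66)
l(L, O) = (-112 + L)/(-⅚ + O) (l(L, O) = (L - 112)/(O + (⅙)*(-5)) = (-112 + L)/(O - ⅚) = (-112 + L)/(-⅚ + O))
B(Y, V) = 61 (B(Y, V) = -5 + 66 = 61)
l(197, 59) - B(202, 211) = 6*(-112 + 197)/(-5 + 6*59) - 1*61 = 6*85/(-5 + 354) - 61 = 6*85/349 - 61 = 6*(1/349)*85 - 61 = 510/349 - 61 = -20779/349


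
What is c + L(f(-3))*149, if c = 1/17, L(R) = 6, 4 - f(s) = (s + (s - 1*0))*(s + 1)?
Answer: 15199/17 ≈ 894.06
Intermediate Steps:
f(s) = 4 - 2*s*(1 + s) (f(s) = 4 - (s + (s - 1*0))*(s + 1) = 4 - (s + (s + 0))*(1 + s) = 4 - (s + s)*(1 + s) = 4 - 2*s*(1 + s))
c = 1/17 ≈ 0.058824
c + L(f(-3))*149 = 1/17 + 6*149 = 1/17 + 894 = 15199/17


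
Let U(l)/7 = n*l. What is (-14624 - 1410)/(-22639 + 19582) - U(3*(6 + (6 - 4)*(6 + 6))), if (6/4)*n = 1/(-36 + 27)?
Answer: 52898/1019 ≈ 51.912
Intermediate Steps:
n = -2/27 (n = 2/(3*(-36 + 27)) = (⅔)/(-9) = (⅔)*(-⅑) = -2/27 ≈ -0.074074)
U(l) = -14*l/27 (U(l) = 7*(-2*l/27) = -14*l/27)
(-14624 - 1410)/(-22639 + 19582) - U(3*(6 + (6 - 4)*(6 + 6))) = (-14624 - 1410)/(-22639 + 19582) - (-14)*3*(6 + (6 - 4)*(6 + 6))/27 = -16034/(-3057) - (-14)*3*(6 + 2*12)/27 = -16034*(-1/3057) - (-14)*3*(6 + 24)/27 = 16034/3057 - (-14)*3*30/27 = 16034/3057 - (-14)*90/27 = 16034/3057 - 1*(-140/3) = 16034/3057 + 140/3 = 52898/1019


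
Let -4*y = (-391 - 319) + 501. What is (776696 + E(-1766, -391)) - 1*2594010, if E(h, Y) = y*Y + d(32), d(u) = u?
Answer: -7350847/4 ≈ -1.8377e+6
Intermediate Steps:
y = 209/4 (y = -((-391 - 319) + 501)/4 = -(-710 + 501)/4 = -¼*(-209) = 209/4 ≈ 52.250)
E(h, Y) = 32 + 209*Y/4 (E(h, Y) = 209*Y/4 + 32 = 32 + 209*Y/4)
(776696 + E(-1766, -391)) - 1*2594010 = (776696 + (32 + (209/4)*(-391))) - 1*2594010 = (776696 + (32 - 81719/4)) - 2594010 = (776696 - 81591/4) - 2594010 = 3025193/4 - 2594010 = -7350847/4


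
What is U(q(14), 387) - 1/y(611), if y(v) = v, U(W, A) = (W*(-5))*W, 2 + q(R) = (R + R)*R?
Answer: -464665501/611 ≈ -7.6050e+5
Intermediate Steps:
q(R) = -2 + 2*R² (q(R) = -2 + (R + R)*R = -2 + (2*R)*R = -2 + 2*R²)
U(W, A) = -5*W² (U(W, A) = (-5*W)*W = -5*W²)
U(q(14), 387) - 1/y(611) = -5*(-2 + 2*14²)² - 1/611 = -5*(-2 + 2*196)² - 1*1/611 = -5*(-2 + 392)² - 1/611 = -5*390² - 1/611 = -5*152100 - 1/611 = -760500 - 1/611 = -464665501/611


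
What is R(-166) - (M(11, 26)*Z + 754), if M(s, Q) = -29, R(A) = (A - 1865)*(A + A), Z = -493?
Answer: 659241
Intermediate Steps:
R(A) = 2*A*(-1865 + A) (R(A) = (-1865 + A)*(2*A) = 2*A*(-1865 + A))
R(-166) - (M(11, 26)*Z + 754) = 2*(-166)*(-1865 - 166) - (-29*(-493) + 754) = 2*(-166)*(-2031) - (14297 + 754) = 674292 - 1*15051 = 674292 - 15051 = 659241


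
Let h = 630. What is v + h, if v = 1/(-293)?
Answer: 184589/293 ≈ 630.00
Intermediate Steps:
v = -1/293 ≈ -0.0034130
v + h = -1/293 + 630 = 184589/293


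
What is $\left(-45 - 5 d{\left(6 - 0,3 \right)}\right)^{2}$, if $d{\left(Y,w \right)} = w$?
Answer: $3600$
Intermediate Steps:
$\left(-45 - 5 d{\left(6 - 0,3 \right)}\right)^{2} = \left(-45 - 15\right)^{2} = \left(-60\right)^{2} = 3600$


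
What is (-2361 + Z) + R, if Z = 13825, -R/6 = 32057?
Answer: -180878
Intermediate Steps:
R = -192342 (R = -6*32057 = -192342)
(-2361 + Z) + R = (-2361 + 13825) - 192342 = 11464 - 192342 = -180878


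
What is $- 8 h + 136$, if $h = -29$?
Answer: $368$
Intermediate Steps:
$- 8 h + 136 = \left(-8\right) \left(-29\right) + 136 = 232 + 136 = 368$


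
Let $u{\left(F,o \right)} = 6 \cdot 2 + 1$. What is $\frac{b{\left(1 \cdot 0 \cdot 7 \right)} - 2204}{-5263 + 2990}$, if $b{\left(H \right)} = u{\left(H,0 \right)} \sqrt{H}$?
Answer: $\frac{2204}{2273} \approx 0.96964$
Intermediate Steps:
$u{\left(F,o \right)} = 13$ ($u{\left(F,o \right)} = 12 + 1 = 13$)
$b{\left(H \right)} = 13 \sqrt{H}$
$\frac{b{\left(1 \cdot 0 \cdot 7 \right)} - 2204}{-5263 + 2990} = \frac{13 \sqrt{1 \cdot 0 \cdot 7} - 2204}{-5263 + 2990} = \frac{13 \sqrt{0 \cdot 7} - 2204}{-2273} = \left(13 \sqrt{0} - 2204\right) \left(- \frac{1}{2273}\right) = \left(13 \cdot 0 - 2204\right) \left(- \frac{1}{2273}\right) = \left(0 - 2204\right) \left(- \frac{1}{2273}\right) = \left(-2204\right) \left(- \frac{1}{2273}\right) = \frac{2204}{2273}$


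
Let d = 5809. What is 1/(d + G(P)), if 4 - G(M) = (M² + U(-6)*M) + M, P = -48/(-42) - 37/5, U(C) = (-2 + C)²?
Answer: 1225/7571189 ≈ 0.00016180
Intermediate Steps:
P = -219/35 (P = -48*(-1/42) - 37*⅕ = 8/7 - 37/5 = -219/35 ≈ -6.2571)
G(M) = 4 - M² - 65*M (G(M) = 4 - ((M² + (-2 - 6)²*M) + M) = 4 - ((M² + (-8)²*M) + M) = 4 - ((M² + 64*M) + M) = 4 - (M² + 65*M) = 4 + (-M² - 65*M) = 4 - M² - 65*M)
1/(d + G(P)) = 1/(5809 + (4 - (-219/35)² - 65*(-219/35))) = 1/(5809 + (4 - 1*47961/1225 + 2847/7)) = 1/(5809 + (4 - 47961/1225 + 2847/7)) = 1/(5809 + 455164/1225) = 1/(7571189/1225) = 1225/7571189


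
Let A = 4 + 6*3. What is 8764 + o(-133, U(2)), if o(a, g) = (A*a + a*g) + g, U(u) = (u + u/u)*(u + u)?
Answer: 4254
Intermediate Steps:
U(u) = 2*u*(1 + u) (U(u) = (u + 1)*(2*u) = (1 + u)*(2*u) = 2*u*(1 + u))
A = 22 (A = 4 + 18 = 22)
o(a, g) = g + 22*a + a*g (o(a, g) = (22*a + a*g) + g = g + 22*a + a*g)
8764 + o(-133, U(2)) = 8764 + (2*2*(1 + 2) + 22*(-133) - 266*2*(1 + 2)) = 8764 + (2*2*3 - 2926 - 266*2*3) = 8764 + (12 - 2926 - 133*12) = 8764 + (12 - 2926 - 1596) = 8764 - 4510 = 4254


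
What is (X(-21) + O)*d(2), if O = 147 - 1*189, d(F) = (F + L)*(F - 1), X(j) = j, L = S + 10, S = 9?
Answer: -1323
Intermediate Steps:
L = 19 (L = 9 + 10 = 19)
d(F) = (-1 + F)*(19 + F) (d(F) = (F + 19)*(F - 1) = (19 + F)*(-1 + F) = (-1 + F)*(19 + F))
O = -42 (O = 147 - 189 = -42)
(X(-21) + O)*d(2) = (-21 - 42)*(-19 + 2² + 18*2) = -63*(-19 + 4 + 36) = -63*21 = -1323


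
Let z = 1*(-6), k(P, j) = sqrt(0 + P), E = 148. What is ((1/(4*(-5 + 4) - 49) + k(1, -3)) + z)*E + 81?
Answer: -35075/53 ≈ -661.79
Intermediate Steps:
k(P, j) = sqrt(P)
z = -6
((1/(4*(-5 + 4) - 49) + k(1, -3)) + z)*E + 81 = ((1/(4*(-5 + 4) - 49) + sqrt(1)) - 6)*148 + 81 = ((1/(4*(-1) - 49) + 1) - 6)*148 + 81 = ((1/(-4 - 49) + 1) - 6)*148 + 81 = ((1/(-53) + 1) - 6)*148 + 81 = ((-1/53 + 1) - 6)*148 + 81 = (52/53 - 6)*148 + 81 = -266/53*148 + 81 = -39368/53 + 81 = -35075/53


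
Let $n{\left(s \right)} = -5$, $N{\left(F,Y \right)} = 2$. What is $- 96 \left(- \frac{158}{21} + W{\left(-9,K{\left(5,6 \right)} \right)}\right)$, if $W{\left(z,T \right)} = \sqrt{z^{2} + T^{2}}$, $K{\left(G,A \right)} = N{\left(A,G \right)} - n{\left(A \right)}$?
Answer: $\frac{5056}{7} - 96 \sqrt{130} \approx -372.28$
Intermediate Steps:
$K{\left(G,A \right)} = 7$ ($K{\left(G,A \right)} = 2 - -5 = 2 + 5 = 7$)
$W{\left(z,T \right)} = \sqrt{T^{2} + z^{2}}$
$- 96 \left(- \frac{158}{21} + W{\left(-9,K{\left(5,6 \right)} \right)}\right) = - 96 \left(- \frac{158}{21} + \sqrt{7^{2} + \left(-9\right)^{2}}\right) = - 96 \left(\left(-158\right) \frac{1}{21} + \sqrt{49 + 81}\right) = - 96 \left(- \frac{158}{21} + \sqrt{130}\right) = \frac{5056}{7} - 96 \sqrt{130}$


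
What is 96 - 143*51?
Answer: -7197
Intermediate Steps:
96 - 143*51 = 96 - 7293 = -7197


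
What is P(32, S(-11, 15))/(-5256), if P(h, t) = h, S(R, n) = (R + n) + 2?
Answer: -4/657 ≈ -0.0060883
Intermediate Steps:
S(R, n) = 2 + R + n
P(32, S(-11, 15))/(-5256) = 32/(-5256) = 32*(-1/5256) = -4/657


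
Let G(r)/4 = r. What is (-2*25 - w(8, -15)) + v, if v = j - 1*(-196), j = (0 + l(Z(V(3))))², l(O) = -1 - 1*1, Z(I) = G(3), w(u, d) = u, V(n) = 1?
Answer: 142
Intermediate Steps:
G(r) = 4*r
Z(I) = 12 (Z(I) = 4*3 = 12)
l(O) = -2 (l(O) = -1 - 1 = -2)
j = 4 (j = (0 - 2)² = (-2)² = 4)
v = 200 (v = 4 - 1*(-196) = 4 + 196 = 200)
(-2*25 - w(8, -15)) + v = (-2*25 - 1*8) + 200 = (-50 - 8) + 200 = -58 + 200 = 142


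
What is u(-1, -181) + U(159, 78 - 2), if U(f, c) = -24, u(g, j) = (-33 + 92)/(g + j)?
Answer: -4427/182 ≈ -24.324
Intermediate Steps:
u(g, j) = 59/(g + j)
u(-1, -181) + U(159, 78 - 2) = 59/(-1 - 181) - 24 = 59/(-182) - 24 = 59*(-1/182) - 24 = -59/182 - 24 = -4427/182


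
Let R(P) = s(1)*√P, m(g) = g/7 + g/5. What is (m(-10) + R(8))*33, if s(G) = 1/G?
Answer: -792/7 + 66*√2 ≈ -19.805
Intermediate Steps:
m(g) = 12*g/35 (m(g) = g*(⅐) + g*(⅕) = g/7 + g/5 = 12*g/35)
R(P) = √P (R(P) = √P/1 = 1*√P = √P)
(m(-10) + R(8))*33 = ((12/35)*(-10) + √8)*33 = (-24/7 + 2*√2)*33 = -792/7 + 66*√2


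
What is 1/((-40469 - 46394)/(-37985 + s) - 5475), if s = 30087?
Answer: -7898/43154687 ≈ -0.00018302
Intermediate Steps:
1/((-40469 - 46394)/(-37985 + s) - 5475) = 1/((-40469 - 46394)/(-37985 + 30087) - 5475) = 1/(-86863/(-7898) - 5475) = 1/(-86863*(-1/7898) - 5475) = 1/(86863/7898 - 5475) = 1/(-43154687/7898) = -7898/43154687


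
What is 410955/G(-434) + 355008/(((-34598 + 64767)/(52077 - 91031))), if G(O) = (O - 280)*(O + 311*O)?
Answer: -445668025135853263/972259500576 ≈ -4.5838e+5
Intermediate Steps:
G(O) = 312*O*(-280 + O) (G(O) = (-280 + O)*(312*O) = 312*O*(-280 + O))
410955/G(-434) + 355008/(((-34598 + 64767)/(52077 - 91031))) = 410955/((312*(-434)*(-280 - 434))) + 355008/(((-34598 + 64767)/(52077 - 91031))) = 410955/((312*(-434)*(-714))) + 355008/((30169/(-38954))) = 410955/96681312 + 355008/((30169*(-1/38954))) = 410955*(1/96681312) + 355008/(-30169/38954) = 136985/32227104 + 355008*(-38954/30169) = 136985/32227104 - 13828981632/30169 = -445668025135853263/972259500576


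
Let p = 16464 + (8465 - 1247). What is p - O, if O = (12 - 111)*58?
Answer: 29424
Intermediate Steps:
O = -5742 (O = -99*58 = -5742)
p = 23682 (p = 16464 + 7218 = 23682)
p - O = 23682 - 1*(-5742) = 23682 + 5742 = 29424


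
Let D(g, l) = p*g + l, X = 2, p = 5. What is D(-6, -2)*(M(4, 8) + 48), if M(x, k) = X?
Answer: -1600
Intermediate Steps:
M(x, k) = 2
D(g, l) = l + 5*g (D(g, l) = 5*g + l = l + 5*g)
D(-6, -2)*(M(4, 8) + 48) = (-2 + 5*(-6))*(2 + 48) = (-2 - 30)*50 = -32*50 = -1600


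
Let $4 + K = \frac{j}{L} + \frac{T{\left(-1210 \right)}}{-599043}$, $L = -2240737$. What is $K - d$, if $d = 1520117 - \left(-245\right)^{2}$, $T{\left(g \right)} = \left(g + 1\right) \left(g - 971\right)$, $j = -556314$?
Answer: $- \frac{653296415074455269}{447432604897} \approx -1.4601 \cdot 10^{6}$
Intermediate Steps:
$T{\left(g \right)} = \left(1 + g\right) \left(-971 + g\right)$
$d = 1460092$ ($d = 1520117 - 60025 = 1460092$)
$K = - \frac{3648125184745}{447432604897}$ ($K = -4 + \left(- \frac{556314}{-2240737} + \frac{-971 + \left(-1210\right)^{2} - -1173700}{-599043}\right) = -4 + \left(\left(-556314\right) \left(- \frac{1}{2240737}\right) + \left(-971 + 1464100 + 1173700\right) \left(- \frac{1}{599043}\right)\right) = -4 + \left(\frac{556314}{2240737} + 2636829 \left(- \frac{1}{599043}\right)\right) = -4 + \left(\frac{556314}{2240737} - \frac{878943}{199681}\right) = -4 - \frac{1858394765157}{447432604897} = - \frac{3648125184745}{447432604897} \approx -8.1535$)
$K - d = - \frac{3648125184745}{447432604897} - 1460092 = - \frac{653296415074455269}{447432604897}$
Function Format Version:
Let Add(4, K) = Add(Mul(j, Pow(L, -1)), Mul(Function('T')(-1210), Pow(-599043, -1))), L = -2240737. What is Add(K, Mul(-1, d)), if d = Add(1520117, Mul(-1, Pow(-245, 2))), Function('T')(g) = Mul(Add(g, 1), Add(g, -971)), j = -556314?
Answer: Rational(-653296415074455269, 447432604897) ≈ -1.4601e+6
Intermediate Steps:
Function('T')(g) = Mul(Add(1, g), Add(-971, g))
d = 1460092 (d = Add(1520117, Mul(-1, 60025)) = Add(1520117, -60025) = 1460092)
K = Rational(-3648125184745, 447432604897) (K = Add(-4, Add(Mul(-556314, Pow(-2240737, -1)), Mul(Add(-971, Pow(-1210, 2), Mul(-970, -1210)), Pow(-599043, -1)))) = Add(-4, Add(Mul(-556314, Rational(-1, 2240737)), Mul(Add(-971, 1464100, 1173700), Rational(-1, 599043)))) = Add(-4, Add(Rational(556314, 2240737), Mul(2636829, Rational(-1, 599043)))) = Add(-4, Add(Rational(556314, 2240737), Rational(-878943, 199681))) = Add(-4, Rational(-1858394765157, 447432604897)) = Rational(-3648125184745, 447432604897) ≈ -8.1535)
Add(K, Mul(-1, d)) = Add(Rational(-3648125184745, 447432604897), Mul(-1, 1460092)) = Add(Rational(-3648125184745, 447432604897), -1460092) = Rational(-653296415074455269, 447432604897)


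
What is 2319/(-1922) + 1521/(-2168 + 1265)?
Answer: -1672473/578522 ≈ -2.8909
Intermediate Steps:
2319/(-1922) + 1521/(-2168 + 1265) = 2319*(-1/1922) + 1521/(-903) = -2319/1922 + 1521*(-1/903) = -2319/1922 - 507/301 = -1672473/578522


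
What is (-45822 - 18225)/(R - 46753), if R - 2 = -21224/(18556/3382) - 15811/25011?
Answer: 7431119079363/5873225922820 ≈ 1.2653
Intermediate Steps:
R = -448660988983/116026029 (R = 2 + (-21224/(18556/3382) - 15811/25011) = 2 + (-21224/(18556*(1/3382)) - 15811*1/25011) = 2 + (-21224/9278/1691 - 15811/25011) = 2 + (-21224*1691/9278 - 15811/25011) = 2 + (-17944892/4639 - 15811/25011) = 2 - 448893041041/116026029 = -448660988983/116026029 ≈ -3866.9)
(-45822 - 18225)/(R - 46753) = (-45822 - 18225)/(-448660988983/116026029 - 46753) = -64047/(-5873225922820/116026029) = -64047*(-116026029/5873225922820) = 7431119079363/5873225922820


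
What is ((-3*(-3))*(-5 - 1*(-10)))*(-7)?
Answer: -315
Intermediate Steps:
((-3*(-3))*(-5 - 1*(-10)))*(-7) = (9*(-5 + 10))*(-7) = (9*5)*(-7) = 45*(-7) = -315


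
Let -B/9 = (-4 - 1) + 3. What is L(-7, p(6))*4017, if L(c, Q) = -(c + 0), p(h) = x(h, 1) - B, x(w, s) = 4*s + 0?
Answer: 28119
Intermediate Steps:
x(w, s) = 4*s
B = 18 (B = -9*((-4 - 1) + 3) = -9*(-5 + 3) = -9*(-2) = 18)
p(h) = -14 (p(h) = 4*1 - 1*18 = 4 - 18 = -14)
L(c, Q) = -c
L(-7, p(6))*4017 = -1*(-7)*4017 = 7*4017 = 28119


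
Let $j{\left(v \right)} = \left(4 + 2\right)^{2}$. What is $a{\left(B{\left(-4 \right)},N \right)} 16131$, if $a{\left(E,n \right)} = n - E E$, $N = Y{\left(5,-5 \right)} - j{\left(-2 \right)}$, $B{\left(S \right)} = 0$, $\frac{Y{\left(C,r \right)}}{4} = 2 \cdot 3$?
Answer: $-193572$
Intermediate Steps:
$Y{\left(C,r \right)} = 24$ ($Y{\left(C,r \right)} = 4 \cdot 2 \cdot 3 = 4 \cdot 6 = 24$)
$j{\left(v \right)} = 36$ ($j{\left(v \right)} = 6^{2} = 36$)
$N = -12$ ($N = 24 - 36 = -12$)
$a{\left(E,n \right)} = n - E^{2}$
$a{\left(B{\left(-4 \right)},N \right)} 16131 = \left(-12 - 0^{2}\right) 16131 = \left(-12 - 0\right) 16131 = \left(-12 + 0\right) 16131 = \left(-12\right) 16131 = -193572$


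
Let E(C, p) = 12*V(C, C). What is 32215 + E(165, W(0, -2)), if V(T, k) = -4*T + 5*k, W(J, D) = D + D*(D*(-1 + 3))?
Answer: 34195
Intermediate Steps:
W(J, D) = D + 2*D**2 (W(J, D) = D + D*(D*2) = D + D*(2*D) = D + 2*D**2)
E(C, p) = 12*C (E(C, p) = 12*(-4*C + 5*C) = 12*C)
32215 + E(165, W(0, -2)) = 32215 + 12*165 = 32215 + 1980 = 34195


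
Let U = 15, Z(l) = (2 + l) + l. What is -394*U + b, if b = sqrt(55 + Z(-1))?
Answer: -5910 + sqrt(55) ≈ -5902.6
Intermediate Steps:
Z(l) = 2 + 2*l
b = sqrt(55) (b = sqrt(55 + (2 + 2*(-1))) = sqrt(55 + (2 - 2)) = sqrt(55 + 0) = sqrt(55) ≈ 7.4162)
-394*U + b = -394*15 + sqrt(55) = -5910 + sqrt(55)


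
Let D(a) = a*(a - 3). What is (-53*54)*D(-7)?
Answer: -200340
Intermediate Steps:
D(a) = a*(-3 + a)
(-53*54)*D(-7) = (-53*54)*(-7*(-3 - 7)) = -(-20034)*(-10) = -2862*70 = -200340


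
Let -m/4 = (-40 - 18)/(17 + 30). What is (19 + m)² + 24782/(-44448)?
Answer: 28099878281/49092816 ≈ 572.38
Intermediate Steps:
m = 232/47 (m = -4*(-40 - 18)/(17 + 30) = -(-232)/47 = -4*(-58/47) = 232/47 ≈ 4.9362)
(19 + m)² + 24782/(-44448) = (19 + 232/47)² + 24782/(-44448) = (1125/47)² + 24782*(-1/44448) = 1265625/2209 - 12391/22224 = 28099878281/49092816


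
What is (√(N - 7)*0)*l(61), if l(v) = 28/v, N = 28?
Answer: 0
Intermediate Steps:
(√(N - 7)*0)*l(61) = (√(28 - 7)*0)*(28/61) = (√21*0)*(28*(1/61)) = 0*(28/61) = 0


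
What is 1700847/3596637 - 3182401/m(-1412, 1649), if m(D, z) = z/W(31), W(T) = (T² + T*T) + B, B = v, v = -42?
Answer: -7172788874641619/1976951471 ≈ -3.6282e+6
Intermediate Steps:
B = -42
W(T) = -42 + 2*T² (W(T) = (T² + T*T) - 42 = (T² + T²) - 42 = 2*T² - 42 = -42 + 2*T²)
m(D, z) = z/1880 (m(D, z) = z/(-42 + 2*31²) = z/(-42 + 2*961) = z/(-42 + 1922) = z/1880)
1700847/3596637 - 3182401/m(-1412, 1649) = 1700847/3596637 - 3182401/((1/1880)*1649) = 1700847*(1/3596637) - 3182401/1649/1880 = 566949/1198879 - 3182401*1880/1649 = 566949/1198879 - 5982913880/1649 = -7172788874641619/1976951471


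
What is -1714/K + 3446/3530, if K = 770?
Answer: -33970/27181 ≈ -1.2498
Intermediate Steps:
-1714/K + 3446/3530 = -1714/770 + 3446/3530 = -1714*1/770 + 3446*(1/3530) = -857/385 + 1723/1765 = -33970/27181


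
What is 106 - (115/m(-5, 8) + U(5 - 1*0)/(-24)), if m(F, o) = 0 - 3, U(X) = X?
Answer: 3469/24 ≈ 144.54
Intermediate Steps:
m(F, o) = -3
106 - (115/m(-5, 8) + U(5 - 1*0)/(-24)) = 106 - (115/(-3) + (5 - 1*0)/(-24)) = 106 - (115*(-1/3) + (5 + 0)*(-1/24)) = 106 - (-115/3 + 5*(-1/24)) = 106 - (-115/3 - 5/24) = 106 - 1*(-925/24) = 106 + 925/24 = 3469/24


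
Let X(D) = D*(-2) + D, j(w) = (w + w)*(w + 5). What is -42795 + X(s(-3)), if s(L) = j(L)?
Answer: -42783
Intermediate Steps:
j(w) = 2*w*(5 + w) (j(w) = (2*w)*(5 + w) = 2*w*(5 + w))
s(L) = 2*L*(5 + L)
X(D) = -D (X(D) = -2*D + D = -D)
-42795 + X(s(-3)) = -42795 - 2*(-3)*(5 - 3) = -42795 - 2*(-3)*2 = -42795 - 1*(-12) = -42795 + 12 = -42783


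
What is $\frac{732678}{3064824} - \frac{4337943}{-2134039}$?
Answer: $\frac{2476432540579}{1090075657356} \approx 2.2718$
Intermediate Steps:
$\frac{732678}{3064824} - \frac{4337943}{-2134039} = 732678 \cdot \frac{1}{3064824} - - \frac{4337943}{2134039} = \frac{122113}{510804} + \frac{4337943}{2134039} = \frac{2476432540579}{1090075657356}$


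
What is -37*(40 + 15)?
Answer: -2035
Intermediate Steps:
-37*(40 + 15) = -37*55 = -2035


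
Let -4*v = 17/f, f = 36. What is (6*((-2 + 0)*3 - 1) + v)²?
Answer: 36784225/20736 ≈ 1773.9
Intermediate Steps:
v = -17/144 (v = -17/(4*36) = -¼*17/36 = -17/144 ≈ -0.11806)
(6*((-2 + 0)*3 - 1) + v)² = (6*((-2 + 0)*3 - 1) - 17/144)² = (6*(-2*3 - 1) - 17/144)² = (6*(-6 - 1) - 17/144)² = (6*(-7) - 17/144)² = (-42 - 17/144)² = (-6065/144)² = 36784225/20736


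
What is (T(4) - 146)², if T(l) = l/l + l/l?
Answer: 20736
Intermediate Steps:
T(l) = 2 (T(l) = 1 + 1 = 2)
(T(4) - 146)² = (2 - 146)² = (-144)² = 20736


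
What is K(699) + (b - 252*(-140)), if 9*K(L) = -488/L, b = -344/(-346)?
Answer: 38397738668/1088343 ≈ 35281.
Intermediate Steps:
b = 172/173 (b = -344*(-1/346) = 172/173 ≈ 0.99422)
K(L) = -488/(9*L) (K(L) = (-488/L)/9 = -488/(9*L))
K(699) + (b - 252*(-140)) = -488/9/699 + (172/173 - 252*(-140)) = -488/9*1/699 + (172/173 + 35280) = -488/6291 + 6103612/173 = 38397738668/1088343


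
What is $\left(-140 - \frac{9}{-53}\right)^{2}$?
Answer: $\frac{54922921}{2809} \approx 19552.0$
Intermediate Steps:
$\left(-140 - \frac{9}{-53}\right)^{2} = \left(-140 - - \frac{9}{53}\right)^{2} = \left(-140 + \frac{9}{53}\right)^{2} = \left(- \frac{7411}{53}\right)^{2} = \frac{54922921}{2809}$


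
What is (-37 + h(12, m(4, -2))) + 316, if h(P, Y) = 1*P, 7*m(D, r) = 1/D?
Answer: 291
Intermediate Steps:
m(D, r) = 1/(7*D)
h(P, Y) = P
(-37 + h(12, m(4, -2))) + 316 = (-37 + 12) + 316 = -25 + 316 = 291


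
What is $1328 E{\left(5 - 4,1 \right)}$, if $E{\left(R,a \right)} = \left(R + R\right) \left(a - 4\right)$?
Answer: $-7968$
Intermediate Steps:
$E{\left(R,a \right)} = 2 R \left(-4 + a\right)$
$1328 E{\left(5 - 4,1 \right)} = 1328 \cdot 2 \left(5 - 4\right) \left(-4 + 1\right) = 1328 \cdot 2 \cdot 1 \left(-3\right) = 1328 \left(-6\right) = -7968$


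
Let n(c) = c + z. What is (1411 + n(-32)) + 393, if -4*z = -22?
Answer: 3555/2 ≈ 1777.5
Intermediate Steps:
z = 11/2 (z = -1/4*(-22) = 11/2 ≈ 5.5000)
n(c) = 11/2 + c (n(c) = c + 11/2 = 11/2 + c)
(1411 + n(-32)) + 393 = (1411 + (11/2 - 32)) + 393 = (1411 - 53/2) + 393 = 2769/2 + 393 = 3555/2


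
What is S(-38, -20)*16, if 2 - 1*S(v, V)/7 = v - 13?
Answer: 5936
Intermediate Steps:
S(v, V) = 105 - 7*v (S(v, V) = 14 - 7*(v - 13) = 14 - 7*(-13 + v) = 14 + (91 - 7*v) = 105 - 7*v)
S(-38, -20)*16 = (105 - 7*(-38))*16 = (105 + 266)*16 = 371*16 = 5936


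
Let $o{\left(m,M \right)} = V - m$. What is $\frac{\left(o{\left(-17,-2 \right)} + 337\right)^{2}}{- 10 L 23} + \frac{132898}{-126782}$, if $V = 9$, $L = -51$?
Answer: $\frac{2524507303}{247858810} \approx 10.185$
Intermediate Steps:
$o{\left(m,M \right)} = 9 - m$
$\frac{\left(o{\left(-17,-2 \right)} + 337\right)^{2}}{- 10 L 23} + \frac{132898}{-126782} = \frac{\left(\left(9 - -17\right) + 337\right)^{2}}{\left(-10\right) \left(-51\right) 23} + \frac{132898}{-126782} = \frac{\left(\left(9 + 17\right) + 337\right)^{2}}{510 \cdot 23} + 132898 \left(- \frac{1}{126782}\right) = \frac{\left(26 + 337\right)^{2}}{11730} - \frac{66449}{63391} = 363^{2} \cdot \frac{1}{11730} - \frac{66449}{63391} = 131769 \cdot \frac{1}{11730} - \frac{66449}{63391} = \frac{43923}{3910} - \frac{66449}{63391} = \frac{2524507303}{247858810}$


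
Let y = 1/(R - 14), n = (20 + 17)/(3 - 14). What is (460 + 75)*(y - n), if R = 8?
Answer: 112885/66 ≈ 1710.4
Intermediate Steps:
n = -37/11 (n = 37/(-11) = 37*(-1/11) = -37/11 ≈ -3.3636)
y = -1/6 (y = 1/(8 - 14) = 1/(-6) = -1/6 ≈ -0.16667)
(460 + 75)*(y - n) = (460 + 75)*(-1/6 - 1*(-37/11)) = 535*(-1/6 + 37/11) = 535*(211/66) = 112885/66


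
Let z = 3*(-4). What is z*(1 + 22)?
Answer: -276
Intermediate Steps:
z = -12
z*(1 + 22) = -12*(1 + 22) = -12*23 = -276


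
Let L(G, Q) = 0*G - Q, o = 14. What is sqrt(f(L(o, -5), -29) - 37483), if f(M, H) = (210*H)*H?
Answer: 23*sqrt(263) ≈ 373.00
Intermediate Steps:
L(G, Q) = -Q (L(G, Q) = 0 - Q = -Q)
f(M, H) = 210*H**2
sqrt(f(L(o, -5), -29) - 37483) = sqrt(210*(-29)**2 - 37483) = sqrt(210*841 - 37483) = sqrt(176610 - 37483) = sqrt(139127) = 23*sqrt(263)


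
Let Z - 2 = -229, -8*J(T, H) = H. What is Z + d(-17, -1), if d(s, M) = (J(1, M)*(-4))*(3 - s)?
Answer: -237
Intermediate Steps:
J(T, H) = -H/8
d(s, M) = M*(3 - s)/2 (d(s, M) = (-M/8*(-4))*(3 - s) = (M/2)*(3 - s) = M*(3 - s)/2)
Z = -227 (Z = 2 - 229 = -227)
Z + d(-17, -1) = -227 + (½)*(-1)*(3 - 1*(-17)) = -227 + (½)*(-1)*(3 + 17) = -227 + (½)*(-1)*20 = -227 - 10 = -237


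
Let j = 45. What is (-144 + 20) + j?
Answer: -79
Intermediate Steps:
(-144 + 20) + j = (-144 + 20) + 45 = -124 + 45 = -79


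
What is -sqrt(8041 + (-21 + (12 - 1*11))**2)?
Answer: -sqrt(8441) ≈ -91.875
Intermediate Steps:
-sqrt(8041 + (-21 + (12 - 1*11))**2) = -sqrt(8041 + (-21 + (12 - 11))**2) = -sqrt(8041 + (-21 + 1)**2) = -sqrt(8041 + (-20)**2) = -sqrt(8041 + 400) = -sqrt(8441)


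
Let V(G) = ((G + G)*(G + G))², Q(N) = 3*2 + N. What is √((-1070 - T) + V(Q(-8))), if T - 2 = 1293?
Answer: I*√2109 ≈ 45.924*I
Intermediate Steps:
T = 1295 (T = 2 + 1293 = 1295)
Q(N) = 6 + N
V(G) = 16*G⁴ (V(G) = ((2*G)*(2*G))² = (4*G²)² = 16*G⁴)
√((-1070 - T) + V(Q(-8))) = √((-1070 - 1*1295) + 16*(6 - 8)⁴) = √((-1070 - 1295) + 16*(-2)⁴) = √(-2365 + 16*16) = √(-2365 + 256) = √(-2109) = I*√2109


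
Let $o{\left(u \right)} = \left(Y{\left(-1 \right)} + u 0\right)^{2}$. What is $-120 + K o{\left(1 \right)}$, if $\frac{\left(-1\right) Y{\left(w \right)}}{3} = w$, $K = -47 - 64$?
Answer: $-1119$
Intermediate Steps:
$K = -111$ ($K = -47 - 64 = -111$)
$Y{\left(w \right)} = - 3 w$
$o{\left(u \right)} = 9$ ($o{\left(u \right)} = \left(\left(-3\right) \left(-1\right) + u 0\right)^{2} = \left(3 + 0\right)^{2} = 3^{2} = 9$)
$-120 + K o{\left(1 \right)} = -120 - 999 = -1119$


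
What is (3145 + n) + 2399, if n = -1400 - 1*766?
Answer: 3378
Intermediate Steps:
n = -2166 (n = -1400 - 766 = -2166)
(3145 + n) + 2399 = (3145 - 2166) + 2399 = 979 + 2399 = 3378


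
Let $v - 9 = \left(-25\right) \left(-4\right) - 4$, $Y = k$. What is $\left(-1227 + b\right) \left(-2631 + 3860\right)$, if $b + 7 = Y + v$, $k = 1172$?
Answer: $52847$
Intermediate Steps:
$Y = 1172$
$v = 105$ ($v = 9 - -96 = 9 + \left(100 - 4\right) = 9 + 96 = 105$)
$b = 1270$ ($b = -7 + \left(1172 + 105\right) = -7 + 1277 = 1270$)
$\left(-1227 + b\right) \left(-2631 + 3860\right) = \left(-1227 + 1270\right) \left(-2631 + 3860\right) = 43 \cdot 1229 = 52847$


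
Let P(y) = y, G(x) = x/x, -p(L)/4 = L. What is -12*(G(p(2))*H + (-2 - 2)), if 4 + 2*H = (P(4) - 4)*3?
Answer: 72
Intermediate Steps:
p(L) = -4*L
G(x) = 1
H = -2 (H = -2 + ((4 - 4)*3)/2 = -2 + (0*3)/2 = -2 + (1/2)*0 = -2 + 0 = -2)
-12*(G(p(2))*H + (-2 - 2)) = -12*(1*(-2) + (-2 - 2)) = -12*(-2 - 4) = -12*(-6) = 72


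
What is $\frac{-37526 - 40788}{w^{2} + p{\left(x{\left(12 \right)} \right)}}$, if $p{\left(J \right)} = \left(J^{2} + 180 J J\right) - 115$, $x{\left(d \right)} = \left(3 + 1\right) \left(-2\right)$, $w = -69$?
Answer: $- \frac{39157}{8115} \approx -4.8253$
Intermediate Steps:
$x{\left(d \right)} = -8$ ($x{\left(d \right)} = 4 \left(-2\right) = -8$)
$p{\left(J \right)} = -115 + 181 J^{2}$ ($p{\left(J \right)} = \left(J^{2} + 180 J^{2}\right) - 115 = 181 J^{2} - 115 = -115 + 181 J^{2}$)
$\frac{-37526 - 40788}{w^{2} + p{\left(x{\left(12 \right)} \right)}} = \frac{-37526 - 40788}{\left(-69\right)^{2} - \left(115 - 181 \left(-8\right)^{2}\right)} = - \frac{78314}{4761 + \left(-115 + 181 \cdot 64\right)} = - \frac{78314}{4761 + \left(-115 + 11584\right)} = - \frac{78314}{4761 + 11469} = - \frac{78314}{16230} = \left(-78314\right) \frac{1}{16230} = - \frac{39157}{8115}$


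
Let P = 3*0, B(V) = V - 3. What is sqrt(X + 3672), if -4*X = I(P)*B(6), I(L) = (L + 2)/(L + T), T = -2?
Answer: sqrt(14691)/2 ≈ 60.603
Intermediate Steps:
B(V) = -3 + V
P = 0
I(L) = (2 + L)/(-2 + L) (I(L) = (L + 2)/(L - 2) = (2 + L)/(-2 + L))
X = 3/4 (X = -(2 + 0)/(-2 + 0)*(-3 + 6)/4 = -2/(-2)*3/4 = -(-1/2*2)*3/4 = -(-1)*3/4 = -1/4*(-3) = 3/4 ≈ 0.75000)
sqrt(X + 3672) = sqrt(3/4 + 3672) = sqrt(14691/4) = sqrt(14691)/2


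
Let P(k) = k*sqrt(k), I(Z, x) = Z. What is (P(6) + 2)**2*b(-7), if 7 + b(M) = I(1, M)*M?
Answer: -3080 - 336*sqrt(6) ≈ -3903.0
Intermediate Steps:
P(k) = k**(3/2)
b(M) = -7 + M (b(M) = -7 + 1*M = -7 + M)
(P(6) + 2)**2*b(-7) = (6**(3/2) + 2)**2*(-7 - 7) = (6*sqrt(6) + 2)**2*(-14) = (2 + 6*sqrt(6))**2*(-14) = -14*(2 + 6*sqrt(6))**2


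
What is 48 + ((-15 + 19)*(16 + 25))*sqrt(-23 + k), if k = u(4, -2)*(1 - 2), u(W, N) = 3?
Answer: 48 + 164*I*sqrt(26) ≈ 48.0 + 836.24*I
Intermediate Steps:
k = -3 (k = 3*(1 - 2) = 3*(-1) = -3)
48 + ((-15 + 19)*(16 + 25))*sqrt(-23 + k) = 48 + ((-15 + 19)*(16 + 25))*sqrt(-23 - 3) = 48 + (4*41)*sqrt(-26) = 48 + 164*(I*sqrt(26)) = 48 + 164*I*sqrt(26)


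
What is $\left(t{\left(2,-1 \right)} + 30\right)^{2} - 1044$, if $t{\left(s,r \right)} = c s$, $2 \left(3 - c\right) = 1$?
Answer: $181$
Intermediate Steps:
$c = \frac{5}{2}$ ($c = 3 - \frac{1}{2} = \frac{5}{2} \approx 2.5$)
$t{\left(s,r \right)} = \frac{5 s}{2}$
$\left(t{\left(2,-1 \right)} + 30\right)^{2} - 1044 = \left(\frac{5}{2} \cdot 2 + 30\right)^{2} - 1044 = \left(5 + 30\right)^{2} - 1044 = 35^{2} - 1044 = 1225 - 1044 = 181$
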